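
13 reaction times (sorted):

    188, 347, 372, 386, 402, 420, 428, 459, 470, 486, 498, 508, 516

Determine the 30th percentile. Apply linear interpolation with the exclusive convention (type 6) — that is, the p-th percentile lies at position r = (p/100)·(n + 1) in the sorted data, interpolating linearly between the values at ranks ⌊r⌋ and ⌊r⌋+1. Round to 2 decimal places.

n = 13.
r = (30/100)·(13 + 1) = 4.2.
Rank 4 is 386 and rank 5 is 402.
Interpolate: 386 + 0.2·(402 − 386) = 386 + 0.2·16 = 389.2.

389.20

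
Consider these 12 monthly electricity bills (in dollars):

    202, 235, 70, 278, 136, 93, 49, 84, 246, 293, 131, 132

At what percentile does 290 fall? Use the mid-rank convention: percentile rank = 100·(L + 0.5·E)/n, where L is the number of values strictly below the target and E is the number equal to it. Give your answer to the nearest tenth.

Sorted: 49, 70, 84, 93, 131, 132, 136, 202, 235, 246, 278, 293.
Count below 290: L = 11; count equal: E = 0; n = 12.
Percentile rank = 100·(11 + 0.5·0)/12 = 100·11/12 = 91.67.

91.7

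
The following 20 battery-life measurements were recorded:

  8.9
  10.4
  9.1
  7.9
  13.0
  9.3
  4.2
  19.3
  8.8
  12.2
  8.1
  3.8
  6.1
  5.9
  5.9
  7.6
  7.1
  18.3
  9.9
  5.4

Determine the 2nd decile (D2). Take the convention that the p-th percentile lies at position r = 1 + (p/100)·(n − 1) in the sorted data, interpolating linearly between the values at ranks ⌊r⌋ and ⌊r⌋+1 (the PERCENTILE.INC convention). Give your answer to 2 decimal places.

Sorted: 3.8, 4.2, 5.4, 5.9, 5.9, 6.1, 7.1, 7.6, 7.9, 8.1, 8.8, 8.9, 9.1, 9.3, 9.9, 10.4, 12.2, 13.0, 18.3, 19.3.
n = 20.
r = 1 + (20/100)·(20 − 1) = 1 + 3.8 = 4.8.
Rank 4 is 5.9 and rank 5 is 5.9.
Interpolate: 5.9 + 0.8·(5.9 − 5.9) = 5.9 + 0.8·0 = 5.9.

5.90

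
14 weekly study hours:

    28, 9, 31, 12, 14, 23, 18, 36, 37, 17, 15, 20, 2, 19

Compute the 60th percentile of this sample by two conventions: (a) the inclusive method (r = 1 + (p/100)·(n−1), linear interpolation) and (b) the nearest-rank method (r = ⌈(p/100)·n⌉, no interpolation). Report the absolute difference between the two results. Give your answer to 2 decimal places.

Sorted: 2, 9, 12, 14, 15, 17, 18, 19, 20, 23, 28, 31, 36, 37.
n = 14.
(a) r = 8.8; between ranks 8 (19) and 9 (20): 19.8.
(b) the nearest-rank method: rank 9 → 20.
|19.8 − 20| = 0.2.

0.20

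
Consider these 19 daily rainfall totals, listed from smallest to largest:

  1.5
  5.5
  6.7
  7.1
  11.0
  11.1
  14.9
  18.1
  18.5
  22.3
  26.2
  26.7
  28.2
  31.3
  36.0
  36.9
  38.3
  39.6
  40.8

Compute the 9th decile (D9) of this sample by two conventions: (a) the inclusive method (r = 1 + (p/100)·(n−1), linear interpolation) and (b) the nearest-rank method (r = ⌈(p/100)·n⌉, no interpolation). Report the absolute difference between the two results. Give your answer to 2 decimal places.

1.04

n = 19.
(a) r = 17.2; between ranks 17 (38.3) and 18 (39.6): 38.56.
(b) the nearest-rank method: rank 18 → 39.6.
|38.56 − 39.6| = 1.04.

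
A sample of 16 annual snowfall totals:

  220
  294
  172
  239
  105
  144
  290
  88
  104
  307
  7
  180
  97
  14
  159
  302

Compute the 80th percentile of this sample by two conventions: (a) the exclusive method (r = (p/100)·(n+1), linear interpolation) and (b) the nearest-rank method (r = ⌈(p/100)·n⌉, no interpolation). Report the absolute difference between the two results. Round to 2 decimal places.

2.40

Sorted: 7, 14, 88, 97, 104, 105, 144, 159, 172, 180, 220, 239, 290, 294, 302, 307.
n = 16.
(a) r = 13.6; between ranks 13 (290) and 14 (294): 292.4.
(b) the nearest-rank method: rank 13 → 290.
|292.4 − 290| = 2.4.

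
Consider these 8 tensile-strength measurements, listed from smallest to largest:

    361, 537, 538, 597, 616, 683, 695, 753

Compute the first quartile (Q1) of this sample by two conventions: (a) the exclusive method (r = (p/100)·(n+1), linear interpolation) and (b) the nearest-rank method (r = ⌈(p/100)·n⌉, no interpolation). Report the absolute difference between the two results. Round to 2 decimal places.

n = 8.
(a) r = 2.25; between ranks 2 (537) and 3 (538): 537.25.
(b) the nearest-rank method: rank 2 → 537.
|537.25 − 537| = 0.25.

0.25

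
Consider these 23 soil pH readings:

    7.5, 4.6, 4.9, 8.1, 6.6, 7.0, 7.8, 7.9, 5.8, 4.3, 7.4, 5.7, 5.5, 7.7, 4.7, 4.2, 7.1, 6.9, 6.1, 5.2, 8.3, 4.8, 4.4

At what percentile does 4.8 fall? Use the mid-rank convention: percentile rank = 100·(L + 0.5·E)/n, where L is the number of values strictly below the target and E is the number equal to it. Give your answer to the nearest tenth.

Sorted: 4.2, 4.3, 4.4, 4.6, 4.7, 4.8, 4.9, 5.2, 5.5, 5.7, 5.8, 6.1, 6.6, 6.9, 7.0, 7.1, 7.4, 7.5, 7.7, 7.8, 7.9, 8.1, 8.3.
Count below 4.8: L = 5; count equal: E = 1; n = 23.
Percentile rank = 100·(5 + 0.5·1)/23 = 100·5.5/23 = 23.91.

23.9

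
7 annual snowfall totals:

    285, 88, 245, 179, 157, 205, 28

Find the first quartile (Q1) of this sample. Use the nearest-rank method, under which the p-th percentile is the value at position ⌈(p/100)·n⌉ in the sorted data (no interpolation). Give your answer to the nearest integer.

Sorted: 28, 88, 157, 179, 205, 245, 285.
n = 7.
Position = ⌈25/100 · 7⌉ = ⌈1.75⌉ = 2.
The value at rank 2 is 88.

88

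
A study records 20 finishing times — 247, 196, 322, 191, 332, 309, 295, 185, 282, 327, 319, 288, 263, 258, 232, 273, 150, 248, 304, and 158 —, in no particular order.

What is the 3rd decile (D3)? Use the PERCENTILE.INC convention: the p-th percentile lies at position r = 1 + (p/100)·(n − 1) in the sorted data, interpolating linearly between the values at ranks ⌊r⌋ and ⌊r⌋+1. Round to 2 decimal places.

242.50

Sorted: 150, 158, 185, 191, 196, 232, 247, 248, 258, 263, 273, 282, 288, 295, 304, 309, 319, 322, 327, 332.
n = 20.
r = 1 + (30/100)·(20 − 1) = 1 + 5.7 = 6.7.
Rank 6 is 232 and rank 7 is 247.
Interpolate: 232 + 0.7·(247 − 232) = 232 + 0.7·15 = 242.5.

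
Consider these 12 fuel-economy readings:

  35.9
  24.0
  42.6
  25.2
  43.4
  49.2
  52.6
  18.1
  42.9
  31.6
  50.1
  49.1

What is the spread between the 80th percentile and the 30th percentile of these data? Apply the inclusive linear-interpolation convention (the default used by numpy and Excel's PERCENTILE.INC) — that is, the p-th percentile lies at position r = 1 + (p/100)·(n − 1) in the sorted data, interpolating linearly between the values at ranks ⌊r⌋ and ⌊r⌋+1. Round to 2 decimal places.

16.29

Sorted: 18.1, 24.0, 25.2, 31.6, 35.9, 42.6, 42.9, 43.4, 49.1, 49.2, 50.1, 52.6.
n = 12.
P30: r = 4.3; ranks 4–5 are 31.6, 35.9; interpolating gives 32.89.
P80: r = 9.8; ranks 9–10 are 49.1, 49.2; interpolating gives 49.18.
Difference: 49.18 − 32.89 = 16.29.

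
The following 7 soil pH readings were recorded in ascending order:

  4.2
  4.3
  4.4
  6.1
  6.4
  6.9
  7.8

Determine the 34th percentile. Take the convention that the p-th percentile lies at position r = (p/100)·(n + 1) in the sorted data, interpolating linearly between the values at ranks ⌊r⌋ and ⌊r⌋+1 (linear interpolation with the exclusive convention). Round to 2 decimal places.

4.37

n = 7.
r = (34/100)·(7 + 1) = 2.72.
Rank 2 is 4.3 and rank 3 is 4.4.
Interpolate: 4.3 + 0.72·(4.4 − 4.3) = 4.3 + 0.72·0.1 = 4.372.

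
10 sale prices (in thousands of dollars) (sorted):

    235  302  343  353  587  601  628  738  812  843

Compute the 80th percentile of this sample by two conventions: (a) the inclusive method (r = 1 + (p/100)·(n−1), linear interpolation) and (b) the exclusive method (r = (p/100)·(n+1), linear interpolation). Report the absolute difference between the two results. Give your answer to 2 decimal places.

n = 10.
(a) r = 8.2; between ranks 8 (738) and 9 (812): 752.8.
(b) r = 8.8; between ranks 8 (738) and 9 (812): 797.2.
|752.8 − 797.2| = 44.4.

44.40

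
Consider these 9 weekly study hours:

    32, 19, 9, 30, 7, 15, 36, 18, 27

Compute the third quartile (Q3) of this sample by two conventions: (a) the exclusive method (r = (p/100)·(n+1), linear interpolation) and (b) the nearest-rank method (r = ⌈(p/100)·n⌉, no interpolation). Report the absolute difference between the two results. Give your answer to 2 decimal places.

1.00

Sorted: 7, 9, 15, 18, 19, 27, 30, 32, 36.
n = 9.
(a) r = 7.5; between ranks 7 (30) and 8 (32): 31.
(b) the nearest-rank method: rank 7 → 30.
|31 − 30| = 1.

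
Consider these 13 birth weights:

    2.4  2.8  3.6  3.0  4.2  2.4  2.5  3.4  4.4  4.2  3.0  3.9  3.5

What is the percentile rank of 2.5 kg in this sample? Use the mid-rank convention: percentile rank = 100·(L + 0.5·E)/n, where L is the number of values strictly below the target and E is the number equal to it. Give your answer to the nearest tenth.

19.2

Sorted: 2.4, 2.4, 2.5, 2.8, 3.0, 3.0, 3.4, 3.5, 3.6, 3.9, 4.2, 4.2, 4.4.
Count below 2.5: L = 2; count equal: E = 1; n = 13.
Percentile rank = 100·(2 + 0.5·1)/13 = 100·2.5/13 = 19.23.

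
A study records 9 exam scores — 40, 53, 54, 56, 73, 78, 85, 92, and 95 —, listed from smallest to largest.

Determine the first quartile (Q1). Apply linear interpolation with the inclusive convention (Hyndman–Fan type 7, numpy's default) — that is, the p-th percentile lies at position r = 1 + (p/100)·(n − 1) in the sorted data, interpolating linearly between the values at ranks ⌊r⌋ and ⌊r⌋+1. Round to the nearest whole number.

n = 9.
r = 1 + (25/100)·(9 − 1) = 1 + 2 = 3.
r is an integer, so P25 is the value at rank 3: 54.

54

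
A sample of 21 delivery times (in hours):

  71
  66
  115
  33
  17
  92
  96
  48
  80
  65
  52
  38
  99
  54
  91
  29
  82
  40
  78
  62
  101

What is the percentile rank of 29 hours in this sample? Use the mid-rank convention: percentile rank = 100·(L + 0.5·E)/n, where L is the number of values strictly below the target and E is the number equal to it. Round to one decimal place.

Sorted: 17, 29, 33, 38, 40, 48, 52, 54, 62, 65, 66, 71, 78, 80, 82, 91, 92, 96, 99, 101, 115.
Count below 29: L = 1; count equal: E = 1; n = 21.
Percentile rank = 100·(1 + 0.5·1)/21 = 100·1.5/21 = 7.143.

7.1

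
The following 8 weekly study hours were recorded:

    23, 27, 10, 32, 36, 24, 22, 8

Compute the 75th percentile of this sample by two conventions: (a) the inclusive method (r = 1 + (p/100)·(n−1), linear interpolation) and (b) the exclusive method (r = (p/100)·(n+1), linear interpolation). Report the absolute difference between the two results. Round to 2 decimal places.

Sorted: 8, 10, 22, 23, 24, 27, 32, 36.
n = 8.
(a) r = 6.25; between ranks 6 (27) and 7 (32): 28.25.
(b) r = 6.75; between ranks 6 (27) and 7 (32): 30.75.
|28.25 − 30.75| = 2.5.

2.50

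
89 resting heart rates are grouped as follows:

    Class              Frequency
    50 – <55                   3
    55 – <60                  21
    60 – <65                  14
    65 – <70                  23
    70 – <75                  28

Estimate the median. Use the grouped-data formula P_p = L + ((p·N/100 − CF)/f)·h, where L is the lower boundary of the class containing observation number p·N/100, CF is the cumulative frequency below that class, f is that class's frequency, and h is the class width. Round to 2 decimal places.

66.41

N = 89; target position k = 50/100 · 89 = 44.5.
Cumulative frequencies: 3, 24, 38, 61, 89.
Observation 44.5 falls in the class 65 – <70.
L = 65, CF = 38, f = 23, h = 5.
P50 = 65 + ((44.5 − 38)/23)·5 = 65 + 1.41304 = 66.413.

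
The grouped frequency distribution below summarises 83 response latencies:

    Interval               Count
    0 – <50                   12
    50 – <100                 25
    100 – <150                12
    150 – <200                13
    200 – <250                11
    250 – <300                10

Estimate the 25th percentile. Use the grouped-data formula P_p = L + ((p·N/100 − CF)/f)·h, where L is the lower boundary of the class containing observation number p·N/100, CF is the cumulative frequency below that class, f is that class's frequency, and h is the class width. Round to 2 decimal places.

N = 83; target position k = 25/100 · 83 = 20.75.
Cumulative frequencies: 12, 37, 49, 62, 73, 83.
Observation 20.75 falls in the class 50 – <100.
L = 50, CF = 12, f = 25, h = 50.
P25 = 50 + ((20.75 − 12)/25)·50 = 50 + 17.5 = 67.5.

67.50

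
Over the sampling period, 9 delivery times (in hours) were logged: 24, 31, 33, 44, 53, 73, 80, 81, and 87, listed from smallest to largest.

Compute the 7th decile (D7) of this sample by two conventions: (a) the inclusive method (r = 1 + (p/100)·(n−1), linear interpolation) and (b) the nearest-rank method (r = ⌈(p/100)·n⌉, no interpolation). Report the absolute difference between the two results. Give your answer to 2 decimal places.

2.80

n = 9.
(a) r = 6.6; between ranks 6 (73) and 7 (80): 77.2.
(b) the nearest-rank method: rank 7 → 80.
|77.2 − 80| = 2.8.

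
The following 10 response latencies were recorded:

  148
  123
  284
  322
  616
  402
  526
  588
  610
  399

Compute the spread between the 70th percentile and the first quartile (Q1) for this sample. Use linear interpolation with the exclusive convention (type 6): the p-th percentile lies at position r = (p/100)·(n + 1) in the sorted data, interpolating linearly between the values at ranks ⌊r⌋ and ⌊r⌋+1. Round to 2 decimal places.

319.40

Sorted: 123, 148, 284, 322, 399, 402, 526, 588, 610, 616.
n = 10.
P25: r = 2.75; ranks 2–3 are 148, 284; interpolating gives 250.
P70: r = 7.7; ranks 7–8 are 526, 588; interpolating gives 569.4.
Difference: 569.4 − 250 = 319.4.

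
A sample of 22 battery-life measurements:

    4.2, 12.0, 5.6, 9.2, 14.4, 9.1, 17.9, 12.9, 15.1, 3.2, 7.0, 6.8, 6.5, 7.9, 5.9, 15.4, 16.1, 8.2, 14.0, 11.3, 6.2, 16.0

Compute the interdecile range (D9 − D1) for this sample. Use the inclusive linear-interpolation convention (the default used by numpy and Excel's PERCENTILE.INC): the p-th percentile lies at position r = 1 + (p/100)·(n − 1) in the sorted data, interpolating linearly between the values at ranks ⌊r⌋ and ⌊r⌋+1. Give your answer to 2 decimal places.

10.31

Sorted: 3.2, 4.2, 5.6, 5.9, 6.2, 6.5, 6.8, 7.0, 7.9, 8.2, 9.1, 9.2, 11.3, 12.0, 12.9, 14.0, 14.4, 15.1, 15.4, 16.0, 16.1, 17.9.
n = 22.
P10: r = 3.1; ranks 3–4 are 5.6, 5.9; interpolating gives 5.63.
P90: r = 19.9; ranks 19–20 are 15.4, 16.0; interpolating gives 15.94.
Difference: 15.94 − 5.63 = 10.31.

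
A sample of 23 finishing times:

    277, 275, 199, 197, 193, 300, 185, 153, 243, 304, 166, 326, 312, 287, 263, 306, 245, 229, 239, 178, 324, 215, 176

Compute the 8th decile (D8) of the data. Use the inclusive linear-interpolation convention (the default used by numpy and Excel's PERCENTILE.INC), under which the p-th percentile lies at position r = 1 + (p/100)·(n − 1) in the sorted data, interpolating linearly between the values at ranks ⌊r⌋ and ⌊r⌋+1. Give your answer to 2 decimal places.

302.40

Sorted: 153, 166, 176, 178, 185, 193, 197, 199, 215, 229, 239, 243, 245, 263, 275, 277, 287, 300, 304, 306, 312, 324, 326.
n = 23.
r = 1 + (80/100)·(23 − 1) = 1 + 17.6 = 18.6.
Rank 18 is 300 and rank 19 is 304.
Interpolate: 300 + 0.6·(304 − 300) = 300 + 0.6·4 = 302.4.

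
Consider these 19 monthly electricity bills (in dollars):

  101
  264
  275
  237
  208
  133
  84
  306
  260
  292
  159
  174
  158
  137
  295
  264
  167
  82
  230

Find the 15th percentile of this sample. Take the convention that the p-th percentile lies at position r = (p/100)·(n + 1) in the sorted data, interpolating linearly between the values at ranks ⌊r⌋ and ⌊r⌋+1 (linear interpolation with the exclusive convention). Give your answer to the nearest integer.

Sorted: 82, 84, 101, 133, 137, 158, 159, 167, 174, 208, 230, 237, 260, 264, 264, 275, 292, 295, 306.
n = 19.
r = (15/100)·(19 + 1) = 3.
r is an integer, so P15 is the value at rank 3: 101.

101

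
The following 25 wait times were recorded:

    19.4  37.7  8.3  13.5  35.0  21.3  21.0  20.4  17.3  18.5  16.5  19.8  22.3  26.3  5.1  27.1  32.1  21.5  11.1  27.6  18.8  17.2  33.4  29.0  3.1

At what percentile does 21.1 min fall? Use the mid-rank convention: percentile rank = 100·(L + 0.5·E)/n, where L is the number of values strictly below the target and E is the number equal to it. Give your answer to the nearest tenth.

56.0

Sorted: 3.1, 5.1, 8.3, 11.1, 13.5, 16.5, 17.2, 17.3, 18.5, 18.8, 19.4, 19.8, 20.4, 21.0, 21.3, 21.5, 22.3, 26.3, 27.1, 27.6, 29.0, 32.1, 33.4, 35.0, 37.7.
Count below 21.1: L = 14; count equal: E = 0; n = 25.
Percentile rank = 100·(14 + 0.5·0)/25 = 100·14/25 = 56.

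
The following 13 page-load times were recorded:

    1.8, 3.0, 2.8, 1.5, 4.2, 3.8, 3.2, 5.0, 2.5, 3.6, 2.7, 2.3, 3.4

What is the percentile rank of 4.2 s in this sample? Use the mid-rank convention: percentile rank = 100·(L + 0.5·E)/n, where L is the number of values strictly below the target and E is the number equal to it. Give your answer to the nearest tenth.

88.5

Sorted: 1.5, 1.8, 2.3, 2.5, 2.7, 2.8, 3.0, 3.2, 3.4, 3.6, 3.8, 4.2, 5.0.
Count below 4.2: L = 11; count equal: E = 1; n = 13.
Percentile rank = 100·(11 + 0.5·1)/13 = 100·11.5/13 = 88.46.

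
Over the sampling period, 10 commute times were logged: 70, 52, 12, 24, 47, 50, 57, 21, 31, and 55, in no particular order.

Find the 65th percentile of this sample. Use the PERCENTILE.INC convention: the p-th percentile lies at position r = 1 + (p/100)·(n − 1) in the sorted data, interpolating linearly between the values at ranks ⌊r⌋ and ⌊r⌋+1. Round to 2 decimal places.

51.70

Sorted: 12, 21, 24, 31, 47, 50, 52, 55, 57, 70.
n = 10.
r = 1 + (65/100)·(10 − 1) = 1 + 5.85 = 6.85.
Rank 6 is 50 and rank 7 is 52.
Interpolate: 50 + 0.85·(52 − 50) = 50 + 0.85·2 = 51.7.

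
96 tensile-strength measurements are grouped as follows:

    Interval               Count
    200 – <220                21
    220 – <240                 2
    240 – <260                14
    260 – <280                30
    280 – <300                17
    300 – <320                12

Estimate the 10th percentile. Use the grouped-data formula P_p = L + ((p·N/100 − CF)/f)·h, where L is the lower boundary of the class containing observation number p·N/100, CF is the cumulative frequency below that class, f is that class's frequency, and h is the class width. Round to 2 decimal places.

N = 96; target position k = 10/100 · 96 = 9.6.
Cumulative frequencies: 21, 23, 37, 67, 84, 96.
Observation 9.6 falls in the class 200 – <220.
L = 200, CF = 0, f = 21, h = 20.
P10 = 200 + ((9.6 − 0)/21)·20 = 200 + 9.14286 = 209.143.

209.14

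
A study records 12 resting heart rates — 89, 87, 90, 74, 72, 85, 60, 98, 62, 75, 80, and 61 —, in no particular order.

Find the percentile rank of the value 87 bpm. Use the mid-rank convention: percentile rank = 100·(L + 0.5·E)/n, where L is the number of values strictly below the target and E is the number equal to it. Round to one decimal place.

70.8

Sorted: 60, 61, 62, 72, 74, 75, 80, 85, 87, 89, 90, 98.
Count below 87: L = 8; count equal: E = 1; n = 12.
Percentile rank = 100·(8 + 0.5·1)/12 = 100·8.5/12 = 70.83.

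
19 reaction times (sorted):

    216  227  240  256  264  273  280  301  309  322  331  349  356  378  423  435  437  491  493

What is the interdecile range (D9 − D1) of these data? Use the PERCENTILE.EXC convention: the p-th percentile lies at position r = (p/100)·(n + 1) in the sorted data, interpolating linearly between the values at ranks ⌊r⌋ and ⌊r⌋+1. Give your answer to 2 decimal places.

264.00

n = 19.
P10: r = 2 (integer) → 227.
P90: r = 18 (integer) → 491.
Difference: 491 − 227 = 264.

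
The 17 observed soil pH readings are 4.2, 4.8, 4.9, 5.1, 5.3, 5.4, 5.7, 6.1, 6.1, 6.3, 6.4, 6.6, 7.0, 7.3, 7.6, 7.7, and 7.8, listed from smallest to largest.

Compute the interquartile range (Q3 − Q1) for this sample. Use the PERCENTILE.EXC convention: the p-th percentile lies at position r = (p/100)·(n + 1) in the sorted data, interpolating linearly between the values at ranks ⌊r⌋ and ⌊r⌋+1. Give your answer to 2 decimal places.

1.95

n = 17.
P25: r = 4.5; ranks 4–5 are 5.1, 5.3; interpolating gives 5.2.
P75: r = 13.5; ranks 13–14 are 7.0, 7.3; interpolating gives 7.15.
Difference: 7.15 − 5.2 = 1.95.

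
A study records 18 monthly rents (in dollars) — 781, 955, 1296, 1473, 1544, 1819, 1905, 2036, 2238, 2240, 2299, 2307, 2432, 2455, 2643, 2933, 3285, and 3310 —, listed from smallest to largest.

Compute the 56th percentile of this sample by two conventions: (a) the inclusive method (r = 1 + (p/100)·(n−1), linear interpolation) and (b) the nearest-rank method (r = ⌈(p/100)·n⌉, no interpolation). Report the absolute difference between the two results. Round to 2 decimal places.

28.32

n = 18.
(a) r = 10.52; between ranks 10 (2240) and 11 (2299): 2270.68.
(b) the nearest-rank method: rank 11 → 2299.
|2270.68 − 2299| = 28.32.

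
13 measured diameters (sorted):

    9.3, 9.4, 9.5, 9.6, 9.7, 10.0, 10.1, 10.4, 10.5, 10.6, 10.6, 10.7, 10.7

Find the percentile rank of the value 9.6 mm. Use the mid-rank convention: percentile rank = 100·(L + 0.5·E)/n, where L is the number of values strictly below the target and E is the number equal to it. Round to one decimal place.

Count below 9.6: L = 3; count equal: E = 1; n = 13.
Percentile rank = 100·(3 + 0.5·1)/13 = 100·3.5/13 = 26.92.

26.9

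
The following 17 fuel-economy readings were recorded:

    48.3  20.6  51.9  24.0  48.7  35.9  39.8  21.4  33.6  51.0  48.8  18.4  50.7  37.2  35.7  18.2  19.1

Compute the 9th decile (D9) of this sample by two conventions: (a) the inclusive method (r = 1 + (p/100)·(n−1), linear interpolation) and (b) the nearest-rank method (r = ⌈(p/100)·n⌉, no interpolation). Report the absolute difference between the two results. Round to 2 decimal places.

0.18

Sorted: 18.2, 18.4, 19.1, 20.6, 21.4, 24.0, 33.6, 35.7, 35.9, 37.2, 39.8, 48.3, 48.7, 48.8, 50.7, 51.0, 51.9.
n = 17.
(a) r = 15.4; between ranks 15 (50.7) and 16 (51.0): 50.82.
(b) the nearest-rank method: rank 16 → 51.
|50.82 − 51| = 0.18.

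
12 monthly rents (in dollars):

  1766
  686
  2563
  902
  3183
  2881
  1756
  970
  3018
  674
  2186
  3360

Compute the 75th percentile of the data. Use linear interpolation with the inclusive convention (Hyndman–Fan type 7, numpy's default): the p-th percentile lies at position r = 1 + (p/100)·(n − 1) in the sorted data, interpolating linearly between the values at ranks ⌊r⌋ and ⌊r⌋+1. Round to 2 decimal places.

Sorted: 674, 686, 902, 970, 1756, 1766, 2186, 2563, 2881, 3018, 3183, 3360.
n = 12.
r = 1 + (75/100)·(12 − 1) = 1 + 8.25 = 9.25.
Rank 9 is 2881 and rank 10 is 3018.
Interpolate: 2881 + 0.25·(3018 − 2881) = 2881 + 0.25·137 = 2915.25.

2915.25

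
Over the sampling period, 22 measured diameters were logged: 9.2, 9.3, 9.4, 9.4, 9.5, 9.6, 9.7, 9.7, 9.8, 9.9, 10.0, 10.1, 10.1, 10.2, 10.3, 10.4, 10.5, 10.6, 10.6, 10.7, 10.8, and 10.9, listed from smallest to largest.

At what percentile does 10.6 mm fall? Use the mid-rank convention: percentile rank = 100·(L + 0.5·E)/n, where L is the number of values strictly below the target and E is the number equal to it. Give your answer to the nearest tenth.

81.8

Count below 10.6: L = 17; count equal: E = 2; n = 22.
Percentile rank = 100·(17 + 0.5·2)/22 = 100·18/22 = 81.82.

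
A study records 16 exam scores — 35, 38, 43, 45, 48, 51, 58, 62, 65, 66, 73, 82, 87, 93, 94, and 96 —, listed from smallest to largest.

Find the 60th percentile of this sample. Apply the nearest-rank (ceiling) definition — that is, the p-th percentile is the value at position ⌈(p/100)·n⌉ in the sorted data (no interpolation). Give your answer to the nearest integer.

n = 16.
Position = ⌈60/100 · 16⌉ = ⌈9.6⌉ = 10.
The value at rank 10 is 66.

66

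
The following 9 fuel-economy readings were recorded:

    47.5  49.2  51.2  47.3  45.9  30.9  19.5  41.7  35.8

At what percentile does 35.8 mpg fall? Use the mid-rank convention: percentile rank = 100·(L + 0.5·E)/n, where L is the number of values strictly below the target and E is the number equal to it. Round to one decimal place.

27.8

Sorted: 19.5, 30.9, 35.8, 41.7, 45.9, 47.3, 47.5, 49.2, 51.2.
Count below 35.8: L = 2; count equal: E = 1; n = 9.
Percentile rank = 100·(2 + 0.5·1)/9 = 100·2.5/9 = 27.78.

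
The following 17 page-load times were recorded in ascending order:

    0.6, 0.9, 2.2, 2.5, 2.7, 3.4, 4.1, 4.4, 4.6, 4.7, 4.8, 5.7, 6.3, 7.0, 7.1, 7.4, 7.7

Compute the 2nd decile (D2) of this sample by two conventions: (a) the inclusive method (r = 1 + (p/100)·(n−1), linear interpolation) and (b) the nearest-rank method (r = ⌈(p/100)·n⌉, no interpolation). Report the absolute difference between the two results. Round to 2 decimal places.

0.04

n = 17.
(a) r = 4.2; between ranks 4 (2.5) and 5 (2.7): 2.54.
(b) the nearest-rank method: rank 4 → 2.5.
|2.54 − 2.5| = 0.04.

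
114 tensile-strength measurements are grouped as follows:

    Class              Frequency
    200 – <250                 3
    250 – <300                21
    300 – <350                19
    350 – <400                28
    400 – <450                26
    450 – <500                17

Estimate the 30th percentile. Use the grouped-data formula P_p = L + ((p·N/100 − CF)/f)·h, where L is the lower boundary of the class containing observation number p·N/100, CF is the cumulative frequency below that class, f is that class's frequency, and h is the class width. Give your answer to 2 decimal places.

326.84

N = 114; target position k = 30/100 · 114 = 34.2.
Cumulative frequencies: 3, 24, 43, 71, 97, 114.
Observation 34.2 falls in the class 300 – <350.
L = 300, CF = 24, f = 19, h = 50.
P30 = 300 + ((34.2 − 24)/19)·50 = 300 + 26.8421 = 326.842.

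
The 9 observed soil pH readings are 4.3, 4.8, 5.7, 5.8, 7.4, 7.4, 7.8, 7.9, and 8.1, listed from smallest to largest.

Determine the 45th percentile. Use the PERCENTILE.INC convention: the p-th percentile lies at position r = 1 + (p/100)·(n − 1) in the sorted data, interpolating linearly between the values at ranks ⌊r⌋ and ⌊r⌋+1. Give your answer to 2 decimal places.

n = 9.
r = 1 + (45/100)·(9 − 1) = 1 + 3.6 = 4.6.
Rank 4 is 5.8 and rank 5 is 7.4.
Interpolate: 5.8 + 0.6·(7.4 − 5.8) = 5.8 + 0.6·1.6 = 6.76.

6.76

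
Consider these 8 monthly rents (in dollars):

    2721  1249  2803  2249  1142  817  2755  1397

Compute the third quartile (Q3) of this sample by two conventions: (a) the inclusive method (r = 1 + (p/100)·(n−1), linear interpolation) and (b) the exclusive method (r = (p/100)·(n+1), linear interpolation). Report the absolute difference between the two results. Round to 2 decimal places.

17.00

Sorted: 817, 1142, 1249, 1397, 2249, 2721, 2755, 2803.
n = 8.
(a) r = 6.25; between ranks 6 (2721) and 7 (2755): 2729.5.
(b) r = 6.75; between ranks 6 (2721) and 7 (2755): 2746.5.
|2729.5 − 2746.5| = 17.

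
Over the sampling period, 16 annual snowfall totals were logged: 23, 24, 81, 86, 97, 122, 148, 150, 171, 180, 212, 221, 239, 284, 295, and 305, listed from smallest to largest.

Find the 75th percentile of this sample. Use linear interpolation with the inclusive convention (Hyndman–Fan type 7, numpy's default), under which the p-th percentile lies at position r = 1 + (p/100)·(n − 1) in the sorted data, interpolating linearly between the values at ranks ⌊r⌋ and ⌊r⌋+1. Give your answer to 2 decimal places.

n = 16.
r = 1 + (75/100)·(16 − 1) = 1 + 11.25 = 12.25.
Rank 12 is 221 and rank 13 is 239.
Interpolate: 221 + 0.25·(239 − 221) = 221 + 0.25·18 = 225.5.

225.50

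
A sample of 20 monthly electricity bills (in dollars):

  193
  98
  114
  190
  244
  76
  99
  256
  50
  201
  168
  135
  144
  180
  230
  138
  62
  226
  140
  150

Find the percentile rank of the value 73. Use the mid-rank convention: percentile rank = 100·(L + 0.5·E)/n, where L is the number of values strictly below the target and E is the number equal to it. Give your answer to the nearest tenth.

Sorted: 50, 62, 76, 98, 99, 114, 135, 138, 140, 144, 150, 168, 180, 190, 193, 201, 226, 230, 244, 256.
Count below 73: L = 2; count equal: E = 0; n = 20.
Percentile rank = 100·(2 + 0.5·0)/20 = 100·2/20 = 10.

10.0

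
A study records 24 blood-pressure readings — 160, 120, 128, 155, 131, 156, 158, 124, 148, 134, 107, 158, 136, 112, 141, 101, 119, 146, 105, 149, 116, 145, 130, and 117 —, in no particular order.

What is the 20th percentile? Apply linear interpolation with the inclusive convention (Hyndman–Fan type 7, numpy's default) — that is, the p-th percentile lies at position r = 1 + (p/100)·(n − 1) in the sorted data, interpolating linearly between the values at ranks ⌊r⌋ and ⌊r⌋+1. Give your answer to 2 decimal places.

Sorted: 101, 105, 107, 112, 116, 117, 119, 120, 124, 128, 130, 131, 134, 136, 141, 145, 146, 148, 149, 155, 156, 158, 158, 160.
n = 24.
r = 1 + (20/100)·(24 − 1) = 1 + 4.6 = 5.6.
Rank 5 is 116 and rank 6 is 117.
Interpolate: 116 + 0.6·(117 − 116) = 116 + 0.6·1 = 116.6.

116.60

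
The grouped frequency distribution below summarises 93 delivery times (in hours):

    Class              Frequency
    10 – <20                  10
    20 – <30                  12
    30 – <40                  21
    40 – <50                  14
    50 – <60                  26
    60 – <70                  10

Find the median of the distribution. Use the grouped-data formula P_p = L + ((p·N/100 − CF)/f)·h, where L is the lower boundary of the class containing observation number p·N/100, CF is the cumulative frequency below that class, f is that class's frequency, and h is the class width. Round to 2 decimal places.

N = 93; target position k = 50/100 · 93 = 46.5.
Cumulative frequencies: 10, 22, 43, 57, 83, 93.
Observation 46.5 falls in the class 40 – <50.
L = 40, CF = 43, f = 14, h = 10.
P50 = 40 + ((46.5 − 43)/14)·10 = 40 + 2.5 = 42.5.

42.50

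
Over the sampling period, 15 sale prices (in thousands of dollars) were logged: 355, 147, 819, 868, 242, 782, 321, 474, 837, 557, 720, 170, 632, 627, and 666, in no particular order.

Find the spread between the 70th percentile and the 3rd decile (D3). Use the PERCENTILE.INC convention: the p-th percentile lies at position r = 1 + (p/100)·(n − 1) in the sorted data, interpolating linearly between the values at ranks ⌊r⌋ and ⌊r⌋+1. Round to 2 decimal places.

Sorted: 147, 170, 242, 321, 355, 474, 557, 627, 632, 666, 720, 782, 819, 837, 868.
n = 15.
P30: r = 5.2; ranks 5–6 are 355, 474; interpolating gives 378.8.
P70: r = 10.8; ranks 10–11 are 666, 720; interpolating gives 709.2.
Difference: 709.2 − 378.8 = 330.4.

330.40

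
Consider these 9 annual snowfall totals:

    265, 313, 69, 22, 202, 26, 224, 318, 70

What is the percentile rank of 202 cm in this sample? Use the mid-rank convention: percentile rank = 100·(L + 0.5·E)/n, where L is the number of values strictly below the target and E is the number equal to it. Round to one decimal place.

Sorted: 22, 26, 69, 70, 202, 224, 265, 313, 318.
Count below 202: L = 4; count equal: E = 1; n = 9.
Percentile rank = 100·(4 + 0.5·1)/9 = 100·4.5/9 = 50.

50.0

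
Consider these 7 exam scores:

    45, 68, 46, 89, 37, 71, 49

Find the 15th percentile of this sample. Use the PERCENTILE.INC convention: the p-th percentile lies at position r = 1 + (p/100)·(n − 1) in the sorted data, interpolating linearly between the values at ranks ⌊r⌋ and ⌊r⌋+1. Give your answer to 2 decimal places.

Sorted: 37, 45, 46, 49, 68, 71, 89.
n = 7.
r = 1 + (15/100)·(7 − 1) = 1 + 0.9 = 1.9.
Rank 1 is 37 and rank 2 is 45.
Interpolate: 37 + 0.9·(45 − 37) = 37 + 0.9·8 = 44.2.

44.20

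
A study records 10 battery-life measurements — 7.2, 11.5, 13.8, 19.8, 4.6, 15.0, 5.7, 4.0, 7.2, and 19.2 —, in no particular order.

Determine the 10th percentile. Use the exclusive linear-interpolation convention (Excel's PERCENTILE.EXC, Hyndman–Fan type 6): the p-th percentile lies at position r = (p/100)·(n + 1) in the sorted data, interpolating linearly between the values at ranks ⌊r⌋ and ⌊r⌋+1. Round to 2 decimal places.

4.06

Sorted: 4.0, 4.6, 5.7, 7.2, 7.2, 11.5, 13.8, 15.0, 19.2, 19.8.
n = 10.
r = (10/100)·(10 + 1) = 1.1.
Rank 1 is 4.0 and rank 2 is 4.6.
Interpolate: 4.0 + 0.1·(4.6 − 4.0) = 4.0 + 0.1·0.6 = 4.06.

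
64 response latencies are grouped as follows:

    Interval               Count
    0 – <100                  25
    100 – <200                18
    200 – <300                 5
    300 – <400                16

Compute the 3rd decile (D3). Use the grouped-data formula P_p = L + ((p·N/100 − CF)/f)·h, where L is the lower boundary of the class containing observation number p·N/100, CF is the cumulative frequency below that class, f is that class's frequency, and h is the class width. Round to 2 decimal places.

N = 64; target position k = 30/100 · 64 = 19.2.
Cumulative frequencies: 25, 43, 48, 64.
Observation 19.2 falls in the class 0 – <100.
L = 0, CF = 0, f = 25, h = 100.
P30 = 0 + ((19.2 − 0)/25)·100 = 0 + 76.8 = 76.8.

76.80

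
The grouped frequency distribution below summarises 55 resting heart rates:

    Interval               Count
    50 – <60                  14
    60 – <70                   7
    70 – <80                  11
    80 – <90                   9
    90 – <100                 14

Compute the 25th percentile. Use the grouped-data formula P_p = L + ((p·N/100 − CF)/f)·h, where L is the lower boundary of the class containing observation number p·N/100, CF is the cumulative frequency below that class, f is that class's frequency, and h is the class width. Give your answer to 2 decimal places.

59.82

N = 55; target position k = 25/100 · 55 = 13.75.
Cumulative frequencies: 14, 21, 32, 41, 55.
Observation 13.75 falls in the class 50 – <60.
L = 50, CF = 0, f = 14, h = 10.
P25 = 50 + ((13.75 − 0)/14)·10 = 50 + 9.82143 = 59.8214.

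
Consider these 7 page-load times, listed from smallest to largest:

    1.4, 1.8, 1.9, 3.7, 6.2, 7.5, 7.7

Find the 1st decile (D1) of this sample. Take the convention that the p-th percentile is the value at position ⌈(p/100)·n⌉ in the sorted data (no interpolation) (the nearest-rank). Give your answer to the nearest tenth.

1.4

n = 7.
Position = ⌈10/100 · 7⌉ = ⌈0.7⌉ = 1.
The value at rank 1 is 1.4.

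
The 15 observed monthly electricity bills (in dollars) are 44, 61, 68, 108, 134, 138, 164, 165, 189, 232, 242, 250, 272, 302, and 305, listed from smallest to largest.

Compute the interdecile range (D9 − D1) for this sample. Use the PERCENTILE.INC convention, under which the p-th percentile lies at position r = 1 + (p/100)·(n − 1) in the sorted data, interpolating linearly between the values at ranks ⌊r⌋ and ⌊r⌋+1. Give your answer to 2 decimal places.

226.20

n = 15.
P10: r = 2.4; ranks 2–3 are 61, 68; interpolating gives 63.8.
P90: r = 13.6; ranks 13–14 are 272, 302; interpolating gives 290.
Difference: 290 − 63.8 = 226.2.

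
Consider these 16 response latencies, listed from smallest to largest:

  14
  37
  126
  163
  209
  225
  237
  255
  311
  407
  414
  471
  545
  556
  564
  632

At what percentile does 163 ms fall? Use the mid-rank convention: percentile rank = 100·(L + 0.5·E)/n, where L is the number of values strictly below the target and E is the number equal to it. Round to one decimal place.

Count below 163: L = 3; count equal: E = 1; n = 16.
Percentile rank = 100·(3 + 0.5·1)/16 = 100·3.5/16 = 21.88.

21.9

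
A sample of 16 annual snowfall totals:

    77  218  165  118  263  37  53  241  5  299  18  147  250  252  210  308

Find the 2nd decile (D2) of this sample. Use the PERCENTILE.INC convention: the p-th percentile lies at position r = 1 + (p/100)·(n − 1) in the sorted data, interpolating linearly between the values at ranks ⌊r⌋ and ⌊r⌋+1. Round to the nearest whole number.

Sorted: 5, 18, 37, 53, 77, 118, 147, 165, 210, 218, 241, 250, 252, 263, 299, 308.
n = 16.
r = 1 + (20/100)·(16 − 1) = 1 + 3 = 4.
r is an integer, so P20 is the value at rank 4: 53.

53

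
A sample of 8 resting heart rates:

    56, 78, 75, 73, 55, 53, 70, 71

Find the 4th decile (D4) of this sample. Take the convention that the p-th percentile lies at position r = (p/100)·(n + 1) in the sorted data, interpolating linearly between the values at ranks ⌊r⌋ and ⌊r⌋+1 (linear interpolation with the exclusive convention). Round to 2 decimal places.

64.40

Sorted: 53, 55, 56, 70, 71, 73, 75, 78.
n = 8.
r = (40/100)·(8 + 1) = 3.6.
Rank 3 is 56 and rank 4 is 70.
Interpolate: 56 + 0.6·(70 − 56) = 56 + 0.6·14 = 64.4.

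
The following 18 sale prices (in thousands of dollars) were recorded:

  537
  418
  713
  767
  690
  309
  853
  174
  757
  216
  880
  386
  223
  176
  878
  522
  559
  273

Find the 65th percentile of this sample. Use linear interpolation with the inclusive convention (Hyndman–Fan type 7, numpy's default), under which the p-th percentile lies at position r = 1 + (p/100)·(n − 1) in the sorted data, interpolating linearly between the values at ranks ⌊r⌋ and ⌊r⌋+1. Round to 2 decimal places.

691.15

Sorted: 174, 176, 216, 223, 273, 309, 386, 418, 522, 537, 559, 690, 713, 757, 767, 853, 878, 880.
n = 18.
r = 1 + (65/100)·(18 − 1) = 1 + 11.05 = 12.05.
Rank 12 is 690 and rank 13 is 713.
Interpolate: 690 + 0.05·(713 − 690) = 690 + 0.05·23 = 691.15.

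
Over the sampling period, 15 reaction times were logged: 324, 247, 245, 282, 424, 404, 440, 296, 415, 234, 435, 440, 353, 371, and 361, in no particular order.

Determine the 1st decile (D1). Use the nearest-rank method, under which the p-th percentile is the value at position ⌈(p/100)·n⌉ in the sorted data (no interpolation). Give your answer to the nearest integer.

245

Sorted: 234, 245, 247, 282, 296, 324, 353, 361, 371, 404, 415, 424, 435, 440, 440.
n = 15.
Position = ⌈10/100 · 15⌉ = ⌈1.5⌉ = 2.
The value at rank 2 is 245.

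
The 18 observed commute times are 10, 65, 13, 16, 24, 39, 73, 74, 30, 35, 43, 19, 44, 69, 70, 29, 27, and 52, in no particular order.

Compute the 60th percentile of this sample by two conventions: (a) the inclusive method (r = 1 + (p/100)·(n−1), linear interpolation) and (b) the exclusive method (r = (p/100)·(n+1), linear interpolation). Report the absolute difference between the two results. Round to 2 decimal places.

Sorted: 10, 13, 16, 19, 24, 27, 29, 30, 35, 39, 43, 44, 52, 65, 69, 70, 73, 74.
n = 18.
(a) r = 11.2; between ranks 11 (43) and 12 (44): 43.2.
(b) r = 11.4; between ranks 11 (43) and 12 (44): 43.4.
|43.2 − 43.4| = 0.2.

0.20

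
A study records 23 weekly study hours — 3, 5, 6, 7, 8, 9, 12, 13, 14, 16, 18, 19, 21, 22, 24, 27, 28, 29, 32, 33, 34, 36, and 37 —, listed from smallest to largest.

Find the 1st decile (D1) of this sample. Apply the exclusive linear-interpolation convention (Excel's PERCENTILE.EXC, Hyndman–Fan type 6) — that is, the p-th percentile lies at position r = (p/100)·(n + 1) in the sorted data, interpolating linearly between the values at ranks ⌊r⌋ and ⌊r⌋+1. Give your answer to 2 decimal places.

5.40

n = 23.
r = (10/100)·(23 + 1) = 2.4.
Rank 2 is 5 and rank 3 is 6.
Interpolate: 5 + 0.4·(6 − 5) = 5 + 0.4·1 = 5.4.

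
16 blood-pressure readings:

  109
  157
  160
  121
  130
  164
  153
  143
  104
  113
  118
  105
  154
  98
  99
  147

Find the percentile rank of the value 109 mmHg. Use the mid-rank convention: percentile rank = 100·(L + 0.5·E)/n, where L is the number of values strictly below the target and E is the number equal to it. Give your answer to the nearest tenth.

Sorted: 98, 99, 104, 105, 109, 113, 118, 121, 130, 143, 147, 153, 154, 157, 160, 164.
Count below 109: L = 4; count equal: E = 1; n = 16.
Percentile rank = 100·(4 + 0.5·1)/16 = 100·4.5/16 = 28.12.

28.1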